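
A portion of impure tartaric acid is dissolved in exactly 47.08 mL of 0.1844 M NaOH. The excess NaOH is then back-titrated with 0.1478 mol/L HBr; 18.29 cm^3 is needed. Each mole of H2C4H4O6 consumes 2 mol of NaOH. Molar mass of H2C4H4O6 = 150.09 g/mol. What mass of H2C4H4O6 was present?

0.449 g

Total n(NaOH) added = 0.1844 x 0.04708 = 0.008682 mol.
n(HBr) used = 0.1478 x 0.01829 = 0.002703 mol, which equals the excess n(NaOH).
So n(NaOH) consumed by the sample = 0.008682 - 0.002703 = 0.005978 mol.
n(H2C4H4O6) = 0.005978 / 2 = 0.002989 mol.
mass = 0.002989 mol x 150.09 g/mol = 0.449 g.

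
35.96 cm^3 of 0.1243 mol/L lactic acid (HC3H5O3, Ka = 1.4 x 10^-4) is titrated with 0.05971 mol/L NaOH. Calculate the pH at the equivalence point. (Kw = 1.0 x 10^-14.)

8.23

n(HC3H5O3) = 0.1243 x 0.03596 = 0.004470 mol; V(NaOH) at equivalence = 0.004470/0.05971 = 0.07486 L.
At equivalence all the acid is converted to C3H5O3-; total volume = 0.03596 + 0.07486 = 0.1108 L, so [C3H5O3-] = 0.004470/0.1108 = 0.04033 M.
Kb = Kw/Ka = 1.0e-14 / 1.4 x 10^-4 = 7.14e-11.
[OH^-] = sqrt(Kb x [C3H5O3-]) = sqrt(7.14e-11 x 0.04033) = 1.70e-6 M.
pOH = 5.77, so pH = 14.00 - 5.77 = 8.23.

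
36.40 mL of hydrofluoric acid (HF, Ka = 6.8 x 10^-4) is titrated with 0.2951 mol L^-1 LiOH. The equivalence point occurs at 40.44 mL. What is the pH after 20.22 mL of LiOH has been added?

20.22 mL is exactly half the equivalence volume (40.44/2), i.e. the half-equivalence point.
There, n(HA) = n(A^-), so pH = pKa = -log(6.8 x 10^-4) = 3.17.

3.17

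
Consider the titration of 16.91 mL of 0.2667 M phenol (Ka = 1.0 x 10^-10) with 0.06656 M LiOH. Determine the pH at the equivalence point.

11.36

n(C6H5OH) = 0.2667 x 0.01691 = 0.004510 mol; V(LiOH) at equivalence = 0.004510/0.06656 = 0.06776 L.
At equivalence all the acid is converted to C6H5O-; total volume = 0.01691 + 0.06776 = 0.08467 L, so [C6H5O-] = 0.004510/0.08467 = 0.05327 M.
Kb = Kw/Ka = 1.0e-14 / 1.0 x 10^-10 = 0.000100.
[OH^-] = sqrt(Kb x [C6H5O-]) = sqrt(0.000100 x 0.05327) = 0.00231 M.
pOH = 2.64, so pH = 14.00 - 2.64 = 11.36.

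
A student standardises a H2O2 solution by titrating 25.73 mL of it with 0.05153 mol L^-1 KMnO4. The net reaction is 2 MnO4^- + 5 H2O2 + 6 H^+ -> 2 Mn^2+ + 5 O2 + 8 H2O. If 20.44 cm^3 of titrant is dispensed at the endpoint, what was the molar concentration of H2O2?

0.102 M

n(KMnO4) = 0.05153 x 0.02044 = 0.001053 mol.
From the balanced equation, 2 mol KMnO4 reacts with 5 mol H2O2, so n(H2O2) = 0.001053 x 5/2 = 0.002633 mol.
[H2O2] = 0.002633 / 0.02573 L = 0.102 M.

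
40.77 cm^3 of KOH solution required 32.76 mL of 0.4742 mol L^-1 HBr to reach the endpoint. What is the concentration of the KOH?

0.381 M

n(HBr) delivered = 0.4742 x 0.03276 = 0.01553 mol.
For a 1:1 reaction, n(KOH) = 0.01553 mol.
[KOH] = 0.01553 mol / 0.04077 L = 0.381 M.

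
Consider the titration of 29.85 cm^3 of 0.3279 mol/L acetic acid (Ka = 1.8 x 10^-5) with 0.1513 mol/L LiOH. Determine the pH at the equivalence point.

8.88

n(CH3COOH) = 0.3279 x 0.02985 = 0.009788 mol; V(LiOH) at equivalence = 0.009788/0.1513 = 0.06469 L.
At equivalence all the acid is converted to CH3COO-; total volume = 0.02985 + 0.06469 = 0.09454 L, so [CH3COO-] = 0.009788/0.09454 = 0.1035 M.
Kb = Kw/Ka = 1.0e-14 / 1.8 x 10^-5 = 5.56e-10.
[OH^-] = sqrt(Kb x [CH3COO-]) = sqrt(5.56e-10 x 0.1035) = 7.58e-6 M.
pOH = 5.12, so pH = 14.00 - 5.12 = 8.88.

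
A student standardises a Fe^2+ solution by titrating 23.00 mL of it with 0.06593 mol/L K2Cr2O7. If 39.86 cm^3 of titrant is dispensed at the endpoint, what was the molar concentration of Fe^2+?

n(K2Cr2O7) = 0.06593 x 0.03986 = 0.002628 mol.
From the balanced equation, 1 mol K2Cr2O7 reacts with 6 mol Fe^2+, so n(Fe^2+) = 0.002628 x 6/1 = 0.01577 mol.
[Fe^2+] = 0.01577 / 0.02300 L = 0.686 M.

0.686 M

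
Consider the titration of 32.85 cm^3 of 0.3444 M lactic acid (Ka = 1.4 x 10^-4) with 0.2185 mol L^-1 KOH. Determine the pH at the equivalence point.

n(HC3H5O3) = 0.3444 x 0.03285 = 0.01131 mol; V(KOH) at equivalence = 0.01131/0.2185 = 0.05178 L.
At equivalence all the acid is converted to C3H5O3-; total volume = 0.03285 + 0.05178 = 0.08463 L, so [C3H5O3-] = 0.01131/0.08463 = 0.1337 M.
Kb = Kw/Ka = 1.0e-14 / 1.4 x 10^-4 = 7.14e-11.
[OH^-] = sqrt(Kb x [C3H5O3-]) = sqrt(7.14e-11 x 0.1337) = 3.09e-6 M.
pOH = 5.51, so pH = 14.00 - 5.51 = 8.49.

8.49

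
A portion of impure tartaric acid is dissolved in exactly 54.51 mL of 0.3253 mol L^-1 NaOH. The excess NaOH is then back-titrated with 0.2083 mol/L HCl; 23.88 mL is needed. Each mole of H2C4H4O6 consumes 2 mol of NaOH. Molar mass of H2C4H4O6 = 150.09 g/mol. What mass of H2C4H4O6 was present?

0.957 g

Total n(NaOH) added = 0.3253 x 0.05451 = 0.01773 mol.
n(HCl) used = 0.2083 x 0.02388 = 0.004974 mol, which equals the excess n(NaOH).
So n(NaOH) consumed by the sample = 0.01773 - 0.004974 = 0.01276 mol.
n(H2C4H4O6) = 0.01276 / 2 = 0.006379 mol.
mass = 0.006379 mol x 150.09 g/mol = 0.957 g.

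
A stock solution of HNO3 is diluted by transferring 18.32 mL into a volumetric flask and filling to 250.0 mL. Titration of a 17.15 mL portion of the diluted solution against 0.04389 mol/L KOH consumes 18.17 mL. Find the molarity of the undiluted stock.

0.635 M

n(KOH) = 0.04389 x 0.01817 = 0.0007975 mol.
n(HNO3) in the aliquot = 0.0007975 mol.
[diluted HNO3] = 0.0007975 / 0.01715 = 0.04650 M.
Dilution factor = 250.0/18.32 = 13.65, so [stock] = 0.04650 x 13.65 = 0.635 M.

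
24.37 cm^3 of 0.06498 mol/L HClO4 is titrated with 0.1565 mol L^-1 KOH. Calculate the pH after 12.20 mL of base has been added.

n(acid) = 0.06498 x 0.02437 = 0.001584 mol; n(KOH) added = 0.1565 x 0.01220 = 0.001909 mol.
Base is in excess by 0.001909 - 0.001584 = 0.0003257 mol in a total volume of 0.03657 L.
[OH^-] = 0.0003257/0.03657 = 0.008907 M, so pOH = 2.05 and pH = 14.00 - 2.05 = 11.95.

11.95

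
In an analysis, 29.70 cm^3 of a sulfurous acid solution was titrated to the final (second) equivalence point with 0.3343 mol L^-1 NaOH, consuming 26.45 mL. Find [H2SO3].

0.149 M

n(NaOH) = 0.3343 x 0.02645 = 0.008842 mol.
At the final (second) equivalence point, 2 mol OH^- react per mol H2SO3, so n(H2SO3) = 0.008842 / 2 = 0.004421 mol.
[H2SO3] = 0.004421 / 0.02970 L = 0.149 M.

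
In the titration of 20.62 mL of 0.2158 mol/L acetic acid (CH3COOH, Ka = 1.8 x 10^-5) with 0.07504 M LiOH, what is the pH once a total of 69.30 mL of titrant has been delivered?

n(acid) = 0.2158 x 0.02062 = 0.004450 mol; n(LiOH) added = 0.07504 x 0.06930 = 0.005200 mol.
Base is in excess by 0.005200 - 0.004450 = 0.0007505 mol in a total volume of 0.08992 L.
[OH^-] = 0.0007505/0.08992 = 0.008346 M, so pOH = 2.08 and pH = 14.00 - 2.08 = 11.92.

11.92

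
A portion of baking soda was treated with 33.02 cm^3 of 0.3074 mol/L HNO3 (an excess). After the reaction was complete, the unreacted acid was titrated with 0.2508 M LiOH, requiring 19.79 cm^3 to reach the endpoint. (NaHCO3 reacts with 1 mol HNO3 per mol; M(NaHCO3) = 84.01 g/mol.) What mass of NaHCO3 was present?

Total n(HNO3) added = 0.3074 x 0.03302 = 0.01015 mol.
n(LiOH) used = 0.2508 x 0.01979 = 0.004963 mol, which equals the excess n(HNO3).
So n(HNO3) consumed by the sample = 0.01015 - 0.004963 = 0.005187 mol.
n(NaHCO3) = 0.005187 / 1 = 0.005187 mol.
mass = 0.005187 mol x 84.01 g/mol = 0.436 g.

0.436 g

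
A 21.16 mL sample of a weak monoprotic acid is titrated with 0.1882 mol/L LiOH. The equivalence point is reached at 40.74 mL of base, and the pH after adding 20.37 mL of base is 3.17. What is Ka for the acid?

6.8 x 10^-4

20.37 mL is half of the equivalence volume, so this is the half-equivalence point where [HA] = [A^-].
At half-equivalence pH = pKa, so pKa = 3.17.
Ka = 10^(-3.17) = 6.8 x 10^-4.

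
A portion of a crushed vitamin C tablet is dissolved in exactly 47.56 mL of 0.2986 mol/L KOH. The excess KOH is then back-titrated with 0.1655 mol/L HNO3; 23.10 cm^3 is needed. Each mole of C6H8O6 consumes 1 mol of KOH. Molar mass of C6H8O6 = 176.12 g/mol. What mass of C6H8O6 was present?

1.83 g

Total n(KOH) added = 0.2986 x 0.04756 = 0.01420 mol.
n(HNO3) used = 0.1655 x 0.02310 = 0.003823 mol, which equals the excess n(KOH).
So n(KOH) consumed by the sample = 0.01420 - 0.003823 = 0.01038 mol.
n(C6H8O6) = 0.01038 / 1 = 0.01038 mol.
mass = 0.01038 mol x 176.12 g/mol = 1.83 g.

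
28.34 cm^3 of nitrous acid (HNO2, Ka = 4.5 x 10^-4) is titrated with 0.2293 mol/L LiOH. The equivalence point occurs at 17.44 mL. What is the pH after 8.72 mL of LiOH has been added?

8.72 mL is exactly half the equivalence volume (17.44/2), i.e. the half-equivalence point.
There, n(HA) = n(A^-), so pH = pKa = -log(4.5 x 10^-4) = 3.35.

3.35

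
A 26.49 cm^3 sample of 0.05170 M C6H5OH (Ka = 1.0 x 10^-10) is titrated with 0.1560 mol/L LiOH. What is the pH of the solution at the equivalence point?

n(C6H5OH) = 0.05170 x 0.02649 = 0.001370 mol; V(LiOH) at equivalence = 0.001370/0.1560 = 0.008779 L.
At equivalence all the acid is converted to C6H5O-; total volume = 0.02649 + 0.008779 = 0.03527 L, so [C6H5O-] = 0.001370/0.03527 = 0.03883 M.
Kb = Kw/Ka = 1.0e-14 / 1.0 x 10^-10 = 0.000100.
[OH^-] = sqrt(Kb x [C6H5O-]) = sqrt(0.000100 x 0.03883) = 0.00197 M.
pOH = 2.71, so pH = 14.00 - 2.71 = 11.29.

11.29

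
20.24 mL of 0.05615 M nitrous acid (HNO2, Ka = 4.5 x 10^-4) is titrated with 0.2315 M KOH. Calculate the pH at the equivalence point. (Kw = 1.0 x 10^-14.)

n(HNO2) = 0.05615 x 0.02024 = 0.001136 mol; V(KOH) at equivalence = 0.001136/0.2315 = 0.004909 L.
At equivalence all the acid is converted to NO2-; total volume = 0.02024 + 0.004909 = 0.02515 L, so [NO2-] = 0.001136/0.02515 = 0.04519 M.
Kb = Kw/Ka = 1.0e-14 / 4.5 x 10^-4 = 2.22e-11.
[OH^-] = sqrt(Kb x [NO2-]) = sqrt(2.22e-11 x 0.04519) = 1.00e-6 M.
pOH = 6.00, so pH = 14.00 - 6.00 = 8.00.

8.00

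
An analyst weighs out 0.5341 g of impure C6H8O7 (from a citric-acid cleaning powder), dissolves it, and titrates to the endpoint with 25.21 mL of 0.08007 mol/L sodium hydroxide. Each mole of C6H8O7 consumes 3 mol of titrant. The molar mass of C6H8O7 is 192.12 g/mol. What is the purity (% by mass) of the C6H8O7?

n(NaOH) = 0.08007 x 0.02521 = 0.002019 mol.
n(C6H8O7) = 0.002019 / 3 = 0.0006729 mol.
mass of C6H8O7 = 0.0006729 x 192.12 = 0.1293 g.
% purity = 0.1293 / 0.5341 x 100 = 24.2%.

24.2%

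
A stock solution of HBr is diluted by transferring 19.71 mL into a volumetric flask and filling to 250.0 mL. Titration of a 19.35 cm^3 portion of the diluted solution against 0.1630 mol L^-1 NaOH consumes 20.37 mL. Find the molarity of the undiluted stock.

2.18 M

n(NaOH) = 0.1630 x 0.02037 = 0.003320 mol.
n(HBr) in the aliquot = 0.003320 mol.
[diluted HBr] = 0.003320 / 0.01935 = 0.1716 M.
Dilution factor = 250.0/19.71 = 12.68, so [stock] = 0.1716 x 12.68 = 2.18 M.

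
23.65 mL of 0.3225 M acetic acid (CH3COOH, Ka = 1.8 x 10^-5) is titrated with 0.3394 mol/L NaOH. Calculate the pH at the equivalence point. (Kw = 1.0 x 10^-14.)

n(CH3COOH) = 0.3225 x 0.02365 = 0.007627 mol; V(NaOH) at equivalence = 0.007627/0.3394 = 0.02247 L.
At equivalence all the acid is converted to CH3COO-; total volume = 0.02365 + 0.02247 = 0.04612 L, so [CH3COO-] = 0.007627/0.04612 = 0.1654 M.
Kb = Kw/Ka = 1.0e-14 / 1.8 x 10^-5 = 5.56e-10.
[OH^-] = sqrt(Kb x [CH3COO-]) = sqrt(5.56e-10 x 0.1654) = 9.58e-6 M.
pOH = 5.02, so pH = 14.00 - 5.02 = 8.98.

8.98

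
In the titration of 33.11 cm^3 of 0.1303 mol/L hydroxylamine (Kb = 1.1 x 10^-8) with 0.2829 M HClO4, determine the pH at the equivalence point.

n(NH2OH) = 0.1303 x 0.03311 = 0.004314 mol; V(HClO4) at equivalence = 0.004314/0.2829 = 0.01525 L.
At equivalence the base is fully converted to NH3OH+; total volume = 0.04836 L, so [NH3OH+] = 0.004314/0.04836 = 0.08921 M.
Ka(NH3OH+) = Kw/Kb = 1.0e-14 / 1.1 x 10^-8 = 9.09e-7.
[H^+] = sqrt(Ka x [NH3OH+]) = sqrt(9.09e-7 x 0.08921) = 0.000285 M.
pH = -log(0.000285) = 3.55.

3.55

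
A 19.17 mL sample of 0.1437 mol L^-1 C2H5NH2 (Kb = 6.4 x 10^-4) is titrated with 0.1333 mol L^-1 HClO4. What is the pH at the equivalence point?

5.98

n(C2H5NH2) = 0.1437 x 0.01917 = 0.002755 mol; V(HClO4) at equivalence = 0.002755/0.1333 = 0.02067 L.
At equivalence the base is fully converted to C2H5NH3+; total volume = 0.03984 L, so [C2H5NH3+] = 0.002755/0.03984 = 0.06915 M.
Ka(C2H5NH3+) = Kw/Kb = 1.0e-14 / 6.4 x 10^-4 = 1.56e-11.
[H^+] = sqrt(Ka x [C2H5NH3+]) = sqrt(1.56e-11 x 0.06915) = 1.04e-6 M.
pH = -log(1.04e-6) = 5.98.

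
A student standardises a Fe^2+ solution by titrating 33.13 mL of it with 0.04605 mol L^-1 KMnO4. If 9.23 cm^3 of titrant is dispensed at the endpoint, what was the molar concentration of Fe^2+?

0.0641 M

n(KMnO4) = 0.04605 x 0.009230 = 0.0004250 mol.
From the balanced equation, 1 mol KMnO4 reacts with 5 mol Fe^2+, so n(Fe^2+) = 0.0004250 x 5/1 = 0.002125 mol.
[Fe^2+] = 0.002125 / 0.03313 L = 0.0641 M.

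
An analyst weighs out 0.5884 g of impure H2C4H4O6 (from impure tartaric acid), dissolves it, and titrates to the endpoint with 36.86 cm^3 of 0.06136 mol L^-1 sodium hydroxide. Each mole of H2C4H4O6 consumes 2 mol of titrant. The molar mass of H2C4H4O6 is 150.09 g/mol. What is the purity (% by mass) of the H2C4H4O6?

n(NaOH) = 0.06136 x 0.03686 = 0.002262 mol.
n(H2C4H4O6) = 0.002262 / 2 = 0.001131 mol.
mass of H2C4H4O6 = 0.001131 x 150.09 = 0.1697 g.
% purity = 0.1697 / 0.5884 x 100 = 28.8%.

28.8%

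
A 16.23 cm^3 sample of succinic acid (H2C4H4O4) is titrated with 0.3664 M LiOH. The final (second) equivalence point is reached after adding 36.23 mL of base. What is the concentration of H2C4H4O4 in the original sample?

0.409 M

n(LiOH) = 0.3664 x 0.03623 = 0.01327 mol.
At the final (second) equivalence point, 2 mol OH^- react per mol H2C4H4O4, so n(H2C4H4O4) = 0.01327 / 2 = 0.006637 mol.
[H2C4H4O4] = 0.006637 / 0.01623 L = 0.409 M.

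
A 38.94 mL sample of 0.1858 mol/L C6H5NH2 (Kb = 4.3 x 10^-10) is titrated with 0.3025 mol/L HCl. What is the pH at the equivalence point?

n(C6H5NH2) = 0.1858 x 0.03894 = 0.007235 mol; V(HCl) at equivalence = 0.007235/0.3025 = 0.02392 L.
At equivalence the base is fully converted to C6H5NH3+; total volume = 0.06286 L, so [C6H5NH3+] = 0.007235/0.06286 = 0.1151 M.
Ka(C6H5NH3+) = Kw/Kb = 1.0e-14 / 4.3 x 10^-10 = 2.33e-5.
[H^+] = sqrt(Ka x [C6H5NH3+]) = sqrt(2.33e-5 x 0.1151) = 0.00164 M.
pH = -log(0.00164) = 2.79.

2.79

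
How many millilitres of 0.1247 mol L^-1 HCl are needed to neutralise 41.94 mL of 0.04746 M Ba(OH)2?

31.9 mL

n(Ba(OH)2) = 0.04746 mol/L x 0.04194 L = 0.001990 mol.
The neutralisation is 1 Ba(OH)2 : 2 HCl, so n(HCl) = 0.001990 x 2/1 = 0.003981 mol.
V(HCl) = 0.003981 / 0.1247 = 0.03192 L = 31.9 mL.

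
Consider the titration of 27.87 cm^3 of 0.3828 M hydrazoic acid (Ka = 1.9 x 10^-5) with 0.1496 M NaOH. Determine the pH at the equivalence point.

8.88

n(HN3) = 0.3828 x 0.02787 = 0.01067 mol; V(NaOH) at equivalence = 0.01067/0.1496 = 0.07131 L.
At equivalence all the acid is converted to N3-; total volume = 0.02787 + 0.07131 = 0.09918 L, so [N3-] = 0.01067/0.09918 = 0.1076 M.
Kb = Kw/Ka = 1.0e-14 / 1.9 x 10^-5 = 5.26e-10.
[OH^-] = sqrt(Kb x [N3-]) = sqrt(5.26e-10 x 0.1076) = 7.52e-6 M.
pOH = 5.12, so pH = 14.00 - 5.12 = 8.88.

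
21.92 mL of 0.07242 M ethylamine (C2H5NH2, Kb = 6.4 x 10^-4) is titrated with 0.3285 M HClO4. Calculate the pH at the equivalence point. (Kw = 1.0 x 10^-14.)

n(C2H5NH2) = 0.07242 x 0.02192 = 0.001587 mol; V(HClO4) at equivalence = 0.001587/0.3285 = 0.004832 L.
At equivalence the base is fully converted to C2H5NH3+; total volume = 0.02675 L, so [C2H5NH3+] = 0.001587/0.02675 = 0.05934 M.
Ka(C2H5NH3+) = Kw/Kb = 1.0e-14 / 6.4 x 10^-4 = 1.56e-11.
[H^+] = sqrt(Ka x [C2H5NH3+]) = sqrt(1.56e-11 x 0.05934) = 9.63e-7 M.
pH = -log(9.63e-7) = 6.02.

6.02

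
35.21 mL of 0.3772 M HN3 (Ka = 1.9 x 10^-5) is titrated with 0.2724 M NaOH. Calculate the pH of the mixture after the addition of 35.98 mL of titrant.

Initial n(HN3) = 0.3772 x 0.03521 = 0.01328 mol.
n(NaOH) added = 0.2724 x 0.03598 = 0.009801 mol, converting that many moles of HN3 to N3-.
Remaining n(HN3) = 0.003480 mol; n(N3-) = 0.009801 mol.
By Henderson-Hasselbalch, pH = pKa + log([A^-]/[HA]) = 4.72 + log(0.009801/0.003480) = 4.72 + (+0.45) = 5.17.

5.17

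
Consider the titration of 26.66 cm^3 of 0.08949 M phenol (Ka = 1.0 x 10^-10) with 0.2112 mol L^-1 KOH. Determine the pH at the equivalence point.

n(C6H5OH) = 0.08949 x 0.02666 = 0.002386 mol; V(KOH) at equivalence = 0.002386/0.2112 = 0.01130 L.
At equivalence all the acid is converted to C6H5O-; total volume = 0.02666 + 0.01130 = 0.03796 L, so [C6H5O-] = 0.002386/0.03796 = 0.06286 M.
Kb = Kw/Ka = 1.0e-14 / 1.0 x 10^-10 = 0.000100.
[OH^-] = sqrt(Kb x [C6H5O-]) = sqrt(0.000100 x 0.06286) = 0.00251 M.
pOH = 2.60, so pH = 14.00 - 2.60 = 11.40.

11.40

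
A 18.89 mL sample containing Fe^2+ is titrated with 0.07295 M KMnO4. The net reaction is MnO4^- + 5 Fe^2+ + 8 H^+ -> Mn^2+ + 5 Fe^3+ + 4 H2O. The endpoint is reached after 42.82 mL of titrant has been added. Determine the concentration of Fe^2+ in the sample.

n(KMnO4) = 0.07295 x 0.04282 = 0.003124 mol.
From the balanced equation, 1 mol KMnO4 reacts with 5 mol Fe^2+, so n(Fe^2+) = 0.003124 x 5/1 = 0.01562 mol.
[Fe^2+] = 0.01562 / 0.01889 L = 0.827 M.

0.827 M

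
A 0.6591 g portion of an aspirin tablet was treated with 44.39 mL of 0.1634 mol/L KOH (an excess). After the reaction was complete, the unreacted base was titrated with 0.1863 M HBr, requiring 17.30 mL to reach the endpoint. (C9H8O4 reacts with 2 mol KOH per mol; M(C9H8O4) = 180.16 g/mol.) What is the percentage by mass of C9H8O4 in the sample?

Total n(KOH) added = 0.1634 x 0.04439 = 0.007253 mol.
n(HBr) used = 0.1863 x 0.01730 = 0.003223 mol, which equals the excess n(KOH).
So n(KOH) consumed by the sample = 0.007253 - 0.003223 = 0.004030 mol.
n(C9H8O4) = 0.004030 / 2 = 0.002015 mol.
mass C9H8O4 = 0.002015 x 180.16 = 0.3631 g, so %C9H8O4 = 0.3631/0.6591 x 100 = 55.1%.

55.1%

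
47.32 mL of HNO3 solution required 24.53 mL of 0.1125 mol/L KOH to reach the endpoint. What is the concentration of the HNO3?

0.0583 M

n(KOH) delivered = 0.1125 x 0.02453 = 0.002760 mol.
For a 1:1 reaction, n(HNO3) = 0.002760 mol.
[HNO3] = 0.002760 mol / 0.04732 L = 0.0583 M.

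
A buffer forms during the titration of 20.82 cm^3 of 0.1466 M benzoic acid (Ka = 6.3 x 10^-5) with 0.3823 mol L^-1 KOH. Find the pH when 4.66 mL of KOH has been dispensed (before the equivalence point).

Initial n(C6H5COOH) = 0.1466 x 0.02082 = 0.003052 mol.
n(KOH) added = 0.3823 x 0.004660 = 0.001782 mol, converting that many moles of C6H5COOH to C6H5COO-.
Remaining n(C6H5COOH) = 0.001271 mol; n(C6H5COO-) = 0.001782 mol.
By Henderson-Hasselbalch, pH = pKa + log([A^-]/[HA]) = 4.20 + log(0.001782/0.001271) = 4.20 + (+0.15) = 4.35.

4.35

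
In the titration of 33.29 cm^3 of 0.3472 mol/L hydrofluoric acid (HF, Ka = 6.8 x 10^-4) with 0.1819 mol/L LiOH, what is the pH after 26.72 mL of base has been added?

3.03

Initial n(HF) = 0.3472 x 0.03329 = 0.01156 mol.
n(LiOH) added = 0.1819 x 0.02672 = 0.004860 mol, converting that many moles of HF to F-.
Remaining n(HF) = 0.006698 mol; n(F-) = 0.004860 mol.
By Henderson-Hasselbalch, pH = pKa + log([A^-]/[HA]) = 3.17 + log(0.004860/0.006698) = 3.17 + (-0.14) = 3.03.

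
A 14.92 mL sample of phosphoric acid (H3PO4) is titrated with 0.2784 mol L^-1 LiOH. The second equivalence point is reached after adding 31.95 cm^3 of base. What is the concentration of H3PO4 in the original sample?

0.298 M

n(LiOH) = 0.2784 x 0.03195 = 0.008895 mol.
At the second equivalence point, 2 mol OH^- react per mol H3PO4, so n(H3PO4) = 0.008895 / 2 = 0.004447 mol.
[H3PO4] = 0.004447 / 0.01492 L = 0.298 M.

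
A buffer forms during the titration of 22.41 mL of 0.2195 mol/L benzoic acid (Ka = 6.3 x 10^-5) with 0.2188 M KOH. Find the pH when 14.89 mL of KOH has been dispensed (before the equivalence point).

Initial n(C6H5COOH) = 0.2195 x 0.02241 = 0.004919 mol.
n(KOH) added = 0.2188 x 0.01489 = 0.003258 mol, converting that many moles of C6H5COOH to C6H5COO-.
Remaining n(C6H5COOH) = 0.001661 mol; n(C6H5COO-) = 0.003258 mol.
By Henderson-Hasselbalch, pH = pKa + log([A^-]/[HA]) = 4.20 + log(0.003258/0.001661) = 4.20 + (+0.29) = 4.49.

4.49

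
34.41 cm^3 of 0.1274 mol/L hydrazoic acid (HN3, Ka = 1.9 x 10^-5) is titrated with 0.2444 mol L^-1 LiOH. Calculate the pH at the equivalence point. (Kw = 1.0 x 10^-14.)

8.82

n(HN3) = 0.1274 x 0.03441 = 0.004384 mol; V(LiOH) at equivalence = 0.004384/0.2444 = 0.01794 L.
At equivalence all the acid is converted to N3-; total volume = 0.03441 + 0.01794 = 0.05235 L, so [N3-] = 0.004384/0.05235 = 0.08375 M.
Kb = Kw/Ka = 1.0e-14 / 1.9 x 10^-5 = 5.26e-10.
[OH^-] = sqrt(Kb x [N3-]) = sqrt(5.26e-10 x 0.08375) = 6.64e-6 M.
pOH = 5.18, so pH = 14.00 - 5.18 = 8.82.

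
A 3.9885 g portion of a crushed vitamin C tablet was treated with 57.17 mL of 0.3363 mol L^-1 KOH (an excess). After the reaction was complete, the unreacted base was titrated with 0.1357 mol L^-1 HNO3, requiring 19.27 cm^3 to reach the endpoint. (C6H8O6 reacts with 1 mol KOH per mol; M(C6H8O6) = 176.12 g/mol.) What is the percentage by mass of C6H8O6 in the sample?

Total n(KOH) added = 0.3363 x 0.05717 = 0.01923 mol.
n(HNO3) used = 0.1357 x 0.01927 = 0.002615 mol, which equals the excess n(KOH).
So n(KOH) consumed by the sample = 0.01923 - 0.002615 = 0.01661 mol.
n(C6H8O6) = 0.01661 / 1 = 0.01661 mol.
mass C6H8O6 = 0.01661 x 176.12 = 2.926 g, so %C6H8O6 = 2.926/3.9885 x 100 = 73.4%.

73.4%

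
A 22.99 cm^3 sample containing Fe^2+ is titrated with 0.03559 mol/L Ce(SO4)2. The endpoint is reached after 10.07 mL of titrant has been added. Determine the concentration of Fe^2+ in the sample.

n(Ce(SO4)2) = 0.03559 x 0.01007 = 0.0003584 mol.
From the balanced equation, 1 mol Ce(SO4)2 reacts with 1 mol Fe^2+, so n(Fe^2+) = 0.0003584 x 1/1 = 0.0003584 mol.
[Fe^2+] = 0.0003584 / 0.02299 L = 0.0156 M.

0.0156 M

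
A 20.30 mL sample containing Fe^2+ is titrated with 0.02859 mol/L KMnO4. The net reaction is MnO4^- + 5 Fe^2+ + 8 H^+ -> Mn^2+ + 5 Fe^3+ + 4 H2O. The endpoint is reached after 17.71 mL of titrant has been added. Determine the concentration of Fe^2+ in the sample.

0.125 M

n(KMnO4) = 0.02859 x 0.01771 = 0.0005063 mol.
From the balanced equation, 1 mol KMnO4 reacts with 5 mol Fe^2+, so n(Fe^2+) = 0.0005063 x 5/1 = 0.002532 mol.
[Fe^2+] = 0.002532 / 0.02030 L = 0.125 M.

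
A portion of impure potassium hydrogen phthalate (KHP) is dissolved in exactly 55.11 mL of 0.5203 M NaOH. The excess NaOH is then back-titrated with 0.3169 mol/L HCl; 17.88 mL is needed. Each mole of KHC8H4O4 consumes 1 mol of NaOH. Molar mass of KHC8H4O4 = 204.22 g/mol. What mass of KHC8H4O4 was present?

Total n(NaOH) added = 0.5203 x 0.05511 = 0.02867 mol.
n(HCl) used = 0.3169 x 0.01788 = 0.005666 mol, which equals the excess n(NaOH).
So n(NaOH) consumed by the sample = 0.02867 - 0.005666 = 0.02301 mol.
n(KHC8H4O4) = 0.02301 / 1 = 0.02301 mol.
mass = 0.02301 mol x 204.22 g/mol = 4.70 g.

4.70 g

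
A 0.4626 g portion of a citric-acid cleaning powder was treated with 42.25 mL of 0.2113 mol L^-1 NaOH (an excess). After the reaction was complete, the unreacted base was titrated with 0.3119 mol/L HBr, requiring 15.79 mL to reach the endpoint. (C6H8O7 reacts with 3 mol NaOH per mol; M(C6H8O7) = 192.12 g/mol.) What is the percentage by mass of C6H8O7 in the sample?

Total n(NaOH) added = 0.2113 x 0.04225 = 0.008927 mol.
n(HBr) used = 0.3119 x 0.01579 = 0.004925 mol, which equals the excess n(NaOH).
So n(NaOH) consumed by the sample = 0.008927 - 0.004925 = 0.004003 mol.
n(C6H8O7) = 0.004003 / 3 = 0.001334 mol.
mass C6H8O7 = 0.001334 x 192.12 = 0.2563 g, so %C6H8O7 = 0.2563/0.4626 x 100 = 55.4%.

55.4%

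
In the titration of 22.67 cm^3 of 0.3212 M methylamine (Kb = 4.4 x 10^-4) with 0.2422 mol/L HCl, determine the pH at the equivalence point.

n(CH3NH2) = 0.3212 x 0.02267 = 0.007282 mol; V(HCl) at equivalence = 0.007282/0.2422 = 0.03006 L.
At equivalence the base is fully converted to CH3NH3+; total volume = 0.05273 L, so [CH3NH3+] = 0.007282/0.05273 = 0.1381 M.
Ka(CH3NH3+) = Kw/Kb = 1.0e-14 / 4.4 x 10^-4 = 2.27e-11.
[H^+] = sqrt(Ka x [CH3NH3+]) = sqrt(2.27e-11 x 0.1381) = 1.77e-6 M.
pH = -log(1.77e-6) = 5.75.

5.75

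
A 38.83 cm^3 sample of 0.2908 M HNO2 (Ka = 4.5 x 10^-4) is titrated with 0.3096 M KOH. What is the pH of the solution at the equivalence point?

8.26

n(HNO2) = 0.2908 x 0.03883 = 0.01129 mol; V(KOH) at equivalence = 0.01129/0.3096 = 0.03647 L.
At equivalence all the acid is converted to NO2-; total volume = 0.03883 + 0.03647 = 0.07530 L, so [NO2-] = 0.01129/0.07530 = 0.1500 M.
Kb = Kw/Ka = 1.0e-14 / 4.5 x 10^-4 = 2.22e-11.
[OH^-] = sqrt(Kb x [NO2-]) = sqrt(2.22e-11 x 0.1500) = 1.83e-6 M.
pOH = 5.74, so pH = 14.00 - 5.74 = 8.26.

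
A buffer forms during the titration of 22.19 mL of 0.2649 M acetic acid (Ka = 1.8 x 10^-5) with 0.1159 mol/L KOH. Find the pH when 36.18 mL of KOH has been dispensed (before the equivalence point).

5.14

Initial n(CH3COOH) = 0.2649 x 0.02219 = 0.005878 mol.
n(KOH) added = 0.1159 x 0.03618 = 0.004193 mol, converting that many moles of CH3COOH to CH3COO-.
Remaining n(CH3COOH) = 0.001685 mol; n(CH3COO-) = 0.004193 mol.
By Henderson-Hasselbalch, pH = pKa + log([A^-]/[HA]) = 4.74 + log(0.004193/0.001685) = 4.74 + (+0.40) = 5.14.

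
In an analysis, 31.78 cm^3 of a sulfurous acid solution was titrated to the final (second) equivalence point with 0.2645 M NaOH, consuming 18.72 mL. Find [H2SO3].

n(NaOH) = 0.2645 x 0.01872 = 0.004951 mol.
At the final (second) equivalence point, 2 mol OH^- react per mol H2SO3, so n(H2SO3) = 0.004951 / 2 = 0.002476 mol.
[H2SO3] = 0.002476 / 0.03178 L = 0.0779 M.

0.0779 M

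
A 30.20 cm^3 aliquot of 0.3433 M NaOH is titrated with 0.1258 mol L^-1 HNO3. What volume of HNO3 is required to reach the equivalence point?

82.4 mL

n(NaOH) = 0.3433 mol/L x 0.03020 L = 0.01037 mol.
At equivalence n(HNO3) = n(NaOH) = 0.01037 mol.
V(HNO3) = 0.01037 / 0.1258 = 0.08241 L = 82.4 mL.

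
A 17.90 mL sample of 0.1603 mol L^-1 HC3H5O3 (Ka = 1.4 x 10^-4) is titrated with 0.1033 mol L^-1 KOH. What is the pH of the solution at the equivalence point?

8.33

n(HC3H5O3) = 0.1603 x 0.01790 = 0.002869 mol; V(KOH) at equivalence = 0.002869/0.1033 = 0.02778 L.
At equivalence all the acid is converted to C3H5O3-; total volume = 0.01790 + 0.02778 = 0.04568 L, so [C3H5O3-] = 0.002869/0.04568 = 0.06282 M.
Kb = Kw/Ka = 1.0e-14 / 1.4 x 10^-4 = 7.14e-11.
[OH^-] = sqrt(Kb x [C3H5O3-]) = sqrt(7.14e-11 x 0.06282) = 2.12e-6 M.
pOH = 5.67, so pH = 14.00 - 5.67 = 8.33.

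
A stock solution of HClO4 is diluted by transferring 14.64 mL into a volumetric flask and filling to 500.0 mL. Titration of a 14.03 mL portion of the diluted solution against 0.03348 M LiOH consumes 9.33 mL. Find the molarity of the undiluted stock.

n(LiOH) = 0.03348 x 0.009330 = 0.0003124 mol.
n(HClO4) in the aliquot = 0.0003124 mol.
[diluted HClO4] = 0.0003124 / 0.01403 = 0.02226 M.
Dilution factor = 500.0/14.64 = 34.15, so [stock] = 0.02226 x 34.15 = 0.760 M.

0.760 M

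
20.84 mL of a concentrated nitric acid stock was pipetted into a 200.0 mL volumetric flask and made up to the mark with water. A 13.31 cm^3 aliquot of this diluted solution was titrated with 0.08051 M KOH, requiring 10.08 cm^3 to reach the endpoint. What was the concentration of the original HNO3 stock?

n(KOH) = 0.08051 x 0.01008 = 0.0008115 mol.
n(HNO3) in the aliquot = 0.0008115 mol.
[diluted HNO3] = 0.0008115 / 0.01331 = 0.06097 M.
Dilution factor = 200.0/20.84 = 9.597, so [stock] = 0.06097 x 9.597 = 0.585 M.

0.585 M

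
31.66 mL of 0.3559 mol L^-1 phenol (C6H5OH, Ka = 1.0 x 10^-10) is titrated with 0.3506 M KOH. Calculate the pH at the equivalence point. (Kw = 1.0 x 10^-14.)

n(C6H5OH) = 0.3559 x 0.03166 = 0.01127 mol; V(KOH) at equivalence = 0.01127/0.3506 = 0.03214 L.
At equivalence all the acid is converted to C6H5O-; total volume = 0.03166 + 0.03214 = 0.06380 L, so [C6H5O-] = 0.01127/0.06380 = 0.1766 M.
Kb = Kw/Ka = 1.0e-14 / 1.0 x 10^-10 = 0.000100.
[OH^-] = sqrt(Kb x [C6H5O-]) = sqrt(0.000100 x 0.1766) = 0.00420 M.
pOH = 2.38, so pH = 14.00 - 2.38 = 11.62.

11.62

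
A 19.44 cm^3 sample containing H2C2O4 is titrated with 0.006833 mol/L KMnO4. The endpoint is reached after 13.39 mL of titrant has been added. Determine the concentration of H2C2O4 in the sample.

n(KMnO4) = 0.006833 x 0.01339 = 9.149e-5 mol.
From the balanced equation, 2 mol KMnO4 reacts with 5 mol H2C2O4, so n(H2C2O4) = 9.149e-5 x 5/2 = 0.0002287 mol.
[H2C2O4] = 0.0002287 / 0.01944 L = 0.0118 M.

0.0118 M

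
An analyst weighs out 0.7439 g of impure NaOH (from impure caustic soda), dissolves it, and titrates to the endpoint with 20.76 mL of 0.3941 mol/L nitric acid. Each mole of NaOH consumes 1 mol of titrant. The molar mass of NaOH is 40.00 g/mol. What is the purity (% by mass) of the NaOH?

44.0%

n(HNO3) = 0.3941 x 0.02076 = 0.008182 mol.
n(NaOH) = 0.008182 / 1 = 0.008182 mol.
mass of NaOH = 0.008182 x 40.00 = 0.3273 g.
% purity = 0.3273 / 0.7439 x 100 = 44.0%.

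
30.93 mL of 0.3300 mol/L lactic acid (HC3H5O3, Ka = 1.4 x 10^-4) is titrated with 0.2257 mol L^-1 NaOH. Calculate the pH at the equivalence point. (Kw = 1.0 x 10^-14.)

8.49

n(HC3H5O3) = 0.3300 x 0.03093 = 0.01021 mol; V(NaOH) at equivalence = 0.01021/0.2257 = 0.04522 L.
At equivalence all the acid is converted to C3H5O3-; total volume = 0.03093 + 0.04522 = 0.07615 L, so [C3H5O3-] = 0.01021/0.07615 = 0.1340 M.
Kb = Kw/Ka = 1.0e-14 / 1.4 x 10^-4 = 7.14e-11.
[OH^-] = sqrt(Kb x [C3H5O3-]) = sqrt(7.14e-11 x 0.1340) = 3.09e-6 M.
pOH = 5.51, so pH = 14.00 - 5.51 = 8.49.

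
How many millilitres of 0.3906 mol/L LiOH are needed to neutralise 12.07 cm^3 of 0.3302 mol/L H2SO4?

20.4 mL

n(H2SO4) = 0.3302 mol/L x 0.01207 L = 0.003986 mol.
The neutralisation is 1 H2SO4 : 2 LiOH, so n(LiOH) = 0.003986 x 2/1 = 0.007971 mol.
V(LiOH) = 0.007971 / 0.3906 = 0.02041 L = 20.4 mL.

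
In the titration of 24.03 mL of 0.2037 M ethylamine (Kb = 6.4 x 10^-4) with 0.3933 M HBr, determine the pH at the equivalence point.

n(C2H5NH2) = 0.2037 x 0.02403 = 0.004895 mol; V(HBr) at equivalence = 0.004895/0.3933 = 0.01245 L.
At equivalence the base is fully converted to C2H5NH3+; total volume = 0.03648 L, so [C2H5NH3+] = 0.004895/0.03648 = 0.1342 M.
Ka(C2H5NH3+) = Kw/Kb = 1.0e-14 / 6.4 x 10^-4 = 1.56e-11.
[H^+] = sqrt(Ka x [C2H5NH3+]) = sqrt(1.56e-11 x 0.1342) = 1.45e-6 M.
pH = -log(1.45e-6) = 5.84.

5.84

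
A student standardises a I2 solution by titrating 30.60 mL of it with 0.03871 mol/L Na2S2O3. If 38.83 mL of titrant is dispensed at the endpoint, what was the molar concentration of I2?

n(Na2S2O3) = 0.03871 x 0.03883 = 0.001503 mol.
From the balanced equation, 2 mol Na2S2O3 reacts with 1 mol I2, so n(I2) = 0.001503 x 1/2 = 0.0007516 mol.
[I2] = 0.0007516 / 0.03060 L = 0.0246 M.

0.0246 M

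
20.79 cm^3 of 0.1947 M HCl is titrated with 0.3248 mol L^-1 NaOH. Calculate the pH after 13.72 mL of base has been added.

n(acid) = 0.1947 x 0.02079 = 0.004048 mol; n(NaOH) added = 0.3248 x 0.01372 = 0.004456 mol.
Base is in excess by 0.004456 - 0.004048 = 0.0004084 mol in a total volume of 0.03451 L.
[OH^-] = 0.0004084/0.03451 = 0.01184 M, so pOH = 1.93 and pH = 14.00 - 1.93 = 12.07.

12.07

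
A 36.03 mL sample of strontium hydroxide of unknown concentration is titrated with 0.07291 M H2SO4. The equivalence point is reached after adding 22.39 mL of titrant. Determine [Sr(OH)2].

n(H2SO4) delivered = 0.07291 x 0.02239 = 0.001632 mol.
For a 1:1 reaction, n(Sr(OH)2) = 0.001632 mol.
[Sr(OH)2] = 0.001632 mol / 0.03603 L = 0.0453 M.

0.0453 M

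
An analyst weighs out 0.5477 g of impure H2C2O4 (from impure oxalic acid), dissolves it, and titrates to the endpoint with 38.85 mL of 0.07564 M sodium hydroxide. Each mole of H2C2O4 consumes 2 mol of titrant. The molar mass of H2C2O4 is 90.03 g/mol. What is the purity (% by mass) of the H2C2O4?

n(NaOH) = 0.07564 x 0.03885 = 0.002939 mol.
n(H2C2O4) = 0.002939 / 2 = 0.001469 mol.
mass of H2C2O4 = 0.001469 x 90.03 = 0.1323 g.
% purity = 0.1323 / 0.5477 x 100 = 24.2%.

24.2%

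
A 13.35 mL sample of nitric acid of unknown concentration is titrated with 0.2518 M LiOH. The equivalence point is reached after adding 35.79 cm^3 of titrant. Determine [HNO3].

n(LiOH) delivered = 0.2518 x 0.03579 = 0.009012 mol.
For a 1:1 reaction, n(HNO3) = 0.009012 mol.
[HNO3] = 0.009012 mol / 0.01335 L = 0.675 M.

0.675 M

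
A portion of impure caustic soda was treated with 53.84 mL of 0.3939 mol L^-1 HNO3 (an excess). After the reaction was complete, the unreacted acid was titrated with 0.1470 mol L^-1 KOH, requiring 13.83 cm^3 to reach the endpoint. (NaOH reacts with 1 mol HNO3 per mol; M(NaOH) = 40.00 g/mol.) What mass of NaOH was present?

0.767 g

Total n(HNO3) added = 0.3939 x 0.05384 = 0.02121 mol.
n(KOH) used = 0.1470 x 0.01383 = 0.002033 mol, which equals the excess n(HNO3).
So n(HNO3) consumed by the sample = 0.02121 - 0.002033 = 0.01917 mol.
n(NaOH) = 0.01917 / 1 = 0.01917 mol.
mass = 0.01917 mol x 40.00 g/mol = 0.767 g.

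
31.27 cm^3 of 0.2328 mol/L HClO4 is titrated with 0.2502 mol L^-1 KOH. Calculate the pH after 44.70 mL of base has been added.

n(acid) = 0.2328 x 0.03127 = 0.007280 mol; n(KOH) added = 0.2502 x 0.04470 = 0.01118 mol.
Base is in excess by 0.01118 - 0.007280 = 0.003904 mol in a total volume of 0.07597 L.
[OH^-] = 0.003904/0.07597 = 0.05139 M, so pOH = 1.29 and pH = 14.00 - 1.29 = 12.71.

12.71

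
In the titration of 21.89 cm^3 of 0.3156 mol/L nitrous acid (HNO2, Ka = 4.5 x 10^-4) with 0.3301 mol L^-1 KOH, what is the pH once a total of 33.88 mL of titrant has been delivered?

n(acid) = 0.3156 x 0.02189 = 0.006908 mol; n(KOH) added = 0.3301 x 0.03388 = 0.01118 mol.
Base is in excess by 0.01118 - 0.006908 = 0.004275 mol in a total volume of 0.05577 L.
[OH^-] = 0.004275/0.05577 = 0.07666 M, so pOH = 1.12 and pH = 14.00 - 1.12 = 12.88.

12.88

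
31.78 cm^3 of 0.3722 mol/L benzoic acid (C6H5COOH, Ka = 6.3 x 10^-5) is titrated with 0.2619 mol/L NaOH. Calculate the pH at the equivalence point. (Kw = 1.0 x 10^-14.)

n(C6H5COOH) = 0.3722 x 0.03178 = 0.01183 mol; V(NaOH) at equivalence = 0.01183/0.2619 = 0.04516 L.
At equivalence all the acid is converted to C6H5COO-; total volume = 0.03178 + 0.04516 = 0.07694 L, so [C6H5COO-] = 0.01183/0.07694 = 0.1537 M.
Kb = Kw/Ka = 1.0e-14 / 6.3 x 10^-5 = 1.59e-10.
[OH^-] = sqrt(Kb x [C6H5COO-]) = sqrt(1.59e-10 x 0.1537) = 4.94e-6 M.
pOH = 5.31, so pH = 14.00 - 5.31 = 8.69.

8.69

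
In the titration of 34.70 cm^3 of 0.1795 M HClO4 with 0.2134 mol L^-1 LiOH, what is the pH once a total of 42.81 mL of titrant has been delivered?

12.57

n(acid) = 0.1795 x 0.03470 = 0.006229 mol; n(LiOH) added = 0.2134 x 0.04281 = 0.009136 mol.
Base is in excess by 0.009136 - 0.006229 = 0.002907 mol in a total volume of 0.07751 L.
[OH^-] = 0.002907/0.07751 = 0.03750 M, so pOH = 1.43 and pH = 14.00 - 1.43 = 12.57.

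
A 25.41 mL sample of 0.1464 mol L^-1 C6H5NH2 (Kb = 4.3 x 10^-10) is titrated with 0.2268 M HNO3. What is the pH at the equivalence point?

n(C6H5NH2) = 0.1464 x 0.02541 = 0.003720 mol; V(HNO3) at equivalence = 0.003720/0.2268 = 0.01640 L.
At equivalence the base is fully converted to C6H5NH3+; total volume = 0.04181 L, so [C6H5NH3+] = 0.003720/0.04181 = 0.08897 M.
Ka(C6H5NH3+) = Kw/Kb = 1.0e-14 / 4.3 x 10^-10 = 2.33e-5.
[H^+] = sqrt(Ka x [C6H5NH3+]) = sqrt(2.33e-5 x 0.08897) = 0.00144 M.
pH = -log(0.00144) = 2.84.

2.84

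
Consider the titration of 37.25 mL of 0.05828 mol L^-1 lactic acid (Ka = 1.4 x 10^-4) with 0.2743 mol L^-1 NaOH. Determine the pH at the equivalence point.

8.27

n(HC3H5O3) = 0.05828 x 0.03725 = 0.002171 mol; V(NaOH) at equivalence = 0.002171/0.2743 = 0.007914 L.
At equivalence all the acid is converted to C3H5O3-; total volume = 0.03725 + 0.007914 = 0.04516 L, so [C3H5O3-] = 0.002171/0.04516 = 0.04807 M.
Kb = Kw/Ka = 1.0e-14 / 1.4 x 10^-4 = 7.14e-11.
[OH^-] = sqrt(Kb x [C3H5O3-]) = sqrt(7.14e-11 x 0.04807) = 1.85e-6 M.
pOH = 5.73, so pH = 14.00 - 5.73 = 8.27.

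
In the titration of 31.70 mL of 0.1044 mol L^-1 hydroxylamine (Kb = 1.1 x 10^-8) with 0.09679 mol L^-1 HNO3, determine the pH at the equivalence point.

n(NH2OH) = 0.1044 x 0.03170 = 0.003309 mol; V(HNO3) at equivalence = 0.003309/0.09679 = 0.03419 L.
At equivalence the base is fully converted to NH3OH+; total volume = 0.06589 L, so [NH3OH+] = 0.003309/0.06589 = 0.05023 M.
Ka(NH3OH+) = Kw/Kb = 1.0e-14 / 1.1 x 10^-8 = 9.09e-7.
[H^+] = sqrt(Ka x [NH3OH+]) = sqrt(9.09e-7 x 0.05023) = 0.000214 M.
pH = -log(0.000214) = 3.67.

3.67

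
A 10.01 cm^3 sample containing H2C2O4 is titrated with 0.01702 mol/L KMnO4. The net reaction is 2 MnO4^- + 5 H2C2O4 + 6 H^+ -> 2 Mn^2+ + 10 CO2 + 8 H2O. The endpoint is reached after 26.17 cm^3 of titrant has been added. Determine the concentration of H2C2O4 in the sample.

0.111 M

n(KMnO4) = 0.01702 x 0.02617 = 0.0004454 mol.
From the balanced equation, 2 mol KMnO4 reacts with 5 mol H2C2O4, so n(H2C2O4) = 0.0004454 x 5/2 = 0.001114 mol.
[H2C2O4] = 0.001114 / 0.01001 L = 0.111 M.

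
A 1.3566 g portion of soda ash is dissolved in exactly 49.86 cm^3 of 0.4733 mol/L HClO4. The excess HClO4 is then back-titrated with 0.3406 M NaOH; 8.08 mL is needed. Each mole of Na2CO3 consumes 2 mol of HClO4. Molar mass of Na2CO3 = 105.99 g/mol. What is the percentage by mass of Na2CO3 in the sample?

81.4%

Total n(HClO4) added = 0.4733 x 0.04986 = 0.02360 mol.
n(NaOH) used = 0.3406 x 0.008080 = 0.002752 mol, which equals the excess n(HClO4).
So n(HClO4) consumed by the sample = 0.02360 - 0.002752 = 0.02085 mol.
n(Na2CO3) = 0.02085 / 2 = 0.01042 mol.
mass Na2CO3 = 0.01042 x 105.99 = 1.105 g, so %Na2CO3 = 1.105/1.3566 x 100 = 81.4%.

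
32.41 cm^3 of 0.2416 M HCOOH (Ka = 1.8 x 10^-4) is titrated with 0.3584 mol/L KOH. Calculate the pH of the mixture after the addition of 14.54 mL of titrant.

4.04

Initial n(HCOOH) = 0.2416 x 0.03241 = 0.007830 mol.
n(KOH) added = 0.3584 x 0.01454 = 0.005211 mol, converting that many moles of HCOOH to HCOO-.
Remaining n(HCOOH) = 0.002619 mol; n(HCOO-) = 0.005211 mol.
By Henderson-Hasselbalch, pH = pKa + log([A^-]/[HA]) = 3.74 + log(0.005211/0.002619) = 3.74 + (+0.30) = 4.04.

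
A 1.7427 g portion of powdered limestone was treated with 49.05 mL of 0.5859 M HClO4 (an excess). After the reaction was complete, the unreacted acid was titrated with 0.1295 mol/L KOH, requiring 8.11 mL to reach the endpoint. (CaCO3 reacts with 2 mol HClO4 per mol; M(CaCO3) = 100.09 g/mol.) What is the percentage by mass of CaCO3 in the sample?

79.5%

Total n(HClO4) added = 0.5859 x 0.04905 = 0.02874 mol.
n(KOH) used = 0.1295 x 0.008110 = 0.001050 mol, which equals the excess n(HClO4).
So n(HClO4) consumed by the sample = 0.02874 - 0.001050 = 0.02769 mol.
n(CaCO3) = 0.02769 / 2 = 0.01384 mol.
mass CaCO3 = 0.01384 x 100.09 = 1.386 g, so %CaCO3 = 1.386/1.7427 x 100 = 79.5%.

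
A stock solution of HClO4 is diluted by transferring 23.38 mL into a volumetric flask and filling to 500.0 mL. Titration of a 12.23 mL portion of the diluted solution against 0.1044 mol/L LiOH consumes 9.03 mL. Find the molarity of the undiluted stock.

n(LiOH) = 0.1044 x 0.009030 = 0.0009427 mol.
n(HClO4) in the aliquot = 0.0009427 mol.
[diluted HClO4] = 0.0009427 / 0.01223 = 0.07708 M.
Dilution factor = 500.0/23.38 = 21.39, so [stock] = 0.07708 x 21.39 = 1.65 M.

1.65 M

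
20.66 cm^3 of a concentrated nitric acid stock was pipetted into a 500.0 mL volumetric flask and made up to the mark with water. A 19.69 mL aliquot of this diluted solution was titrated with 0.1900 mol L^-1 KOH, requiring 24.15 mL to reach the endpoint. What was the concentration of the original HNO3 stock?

n(KOH) = 0.1900 x 0.02415 = 0.004588 mol.
n(HNO3) in the aliquot = 0.004588 mol.
[diluted HNO3] = 0.004588 / 0.01969 = 0.2330 M.
Dilution factor = 500.0/20.66 = 24.20, so [stock] = 0.2330 x 24.20 = 5.64 M.

5.64 M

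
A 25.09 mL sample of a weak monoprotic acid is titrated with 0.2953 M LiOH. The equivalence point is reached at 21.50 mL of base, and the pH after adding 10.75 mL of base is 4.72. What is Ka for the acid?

1.9 x 10^-5

10.75 mL is half of the equivalence volume, so this is the half-equivalence point where [HA] = [A^-].
At half-equivalence pH = pKa, so pKa = 4.72.
Ka = 10^(-4.72) = 1.9 x 10^-5.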